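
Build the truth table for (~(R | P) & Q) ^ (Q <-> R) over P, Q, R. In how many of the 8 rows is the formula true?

P  Q  R     (R | P)  ~(R | P)  (~(R | P) & Q)  (Q <-> R)  ((~(R | P) & Q) ^ (Q <-> R))
1  1  1        1        0            0             1                   1              
1  1  0        1        0            0             0                   0              
1  0  1        1        0            0             0                   0              
1  0  0        1        0            0             1                   1              
0  1  1        1        0            0             1                   1              
0  1  0        0        1            1             0                   1              
0  0  1        1        0            0             0                   0              
0  0  0        0        1            0             1                   1              
The formula is true on 5 of the 8 rows.

5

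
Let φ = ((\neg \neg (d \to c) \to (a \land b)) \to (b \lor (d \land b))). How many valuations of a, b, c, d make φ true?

a | b | c | d || (d \to c) | \neg (d \to c) | \neg \neg (d \to c) | (a \land b) | (d \land b) | (b \lor (d \land b)) | φ
F | F | F | F ||     T     |       F        |          T          |      F      |      F      |          F           | T
F | F | F | T ||     F     |       T        |          F          |      F      |      F      |          F           | F
F | F | T | F ||     T     |       F        |          T          |      F      |      F      |          F           | T
F | F | T | T ||     T     |       F        |          T          |      F      |      F      |          F           | T
F | T | F | F ||     T     |       F        |          T          |      F      |      F      |          T           | T
F | T | F | T ||     F     |       T        |          F          |      F      |      T      |          T           | T
F | T | T | F ||     T     |       F        |          T          |      F      |      F      |          T           | T
F | T | T | T ||     T     |       F        |          T          |      F      |      T      |          T           | T
T | F | F | F ||     T     |       F        |          T          |      F      |      F      |          F           | T
T | F | F | T ||     F     |       T        |          F          |      F      |      F      |          F           | F
T | F | T | F ||     T     |       F        |          T          |      F      |      F      |          F           | T
T | F | T | T ||     T     |       F        |          T          |      F      |      F      |          F           | T
T | T | F | F ||     T     |       F        |          T          |      T      |      F      |          T           | T
T | T | F | T ||     F     |       T        |          F          |      T      |      T      |          T           | T
T | T | T | F ||     T     |       F        |          T          |      T      |      F      |          T           | T
T | T | T | T ||     T     |       F        |          T          |      T      |      T      |          T           | T
The formula is true on 14 of the 16 rows.

14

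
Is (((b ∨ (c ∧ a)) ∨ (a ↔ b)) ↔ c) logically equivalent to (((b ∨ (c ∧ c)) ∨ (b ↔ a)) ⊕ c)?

not equivalent

a  b  c  |  φ  ψ
T  T  T  |  T  F
T  T  F  |  F  T
T  F  T  |  T  F
T  F  F  |  T  F
F  T  T  |  T  F
F  T  F  |  F  T
F  F  T  |  T  F
F  F  F  |  F  T
The columns differ at a=T, b=T, c=T (φ=T, ψ=F), so they are not equivalent.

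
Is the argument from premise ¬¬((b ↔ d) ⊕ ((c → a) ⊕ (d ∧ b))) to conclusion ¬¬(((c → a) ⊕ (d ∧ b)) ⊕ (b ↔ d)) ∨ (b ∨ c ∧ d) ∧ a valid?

yes

a  b  c  d  |  φ  ψ
F  F  F  F  |  F  F
F  F  F  T  |  T  T
F  F  T  F  |  T  T
F  F  T  T  |  F  F
F  T  F  F  |  T  T
F  T  F  T  |  T  T
F  T  T  F  |  F  F
F  T  T  T  |  F  F
T  F  F  F  |  F  F
T  F  F  T  |  T  T
T  F  T  F  |  F  F
T  F  T  T  |  T  T
T  T  F  F  |  T  T
T  T  F  T  |  T  T
T  T  T  F  |  T  T
T  T  T  T  |  T  T
In every row where φ is true, ψ is also true, so φ ⊨ ψ.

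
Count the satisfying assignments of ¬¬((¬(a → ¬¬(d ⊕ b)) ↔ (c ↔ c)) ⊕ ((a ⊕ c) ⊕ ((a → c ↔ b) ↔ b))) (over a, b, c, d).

a  b  c  d  |  φ
T  T  T  T  |  F
T  T  T  F  |  T
T  T  F  T  |  F
T  T  F  F  |  T
T  F  T  T  |  T
T  F  T  F  |  F
T  F  F  T  |  T
T  F  F  F  |  F
F  T  T  T  |  F
F  T  T  F  |  F
F  T  F  T  |  T
F  T  F  F  |  T
F  F  T  T  |  F
F  F  T  F  |  F
F  F  F  T  |  T
F  F  F  F  |  T
The formula is true on 8 of the 16 rows.

8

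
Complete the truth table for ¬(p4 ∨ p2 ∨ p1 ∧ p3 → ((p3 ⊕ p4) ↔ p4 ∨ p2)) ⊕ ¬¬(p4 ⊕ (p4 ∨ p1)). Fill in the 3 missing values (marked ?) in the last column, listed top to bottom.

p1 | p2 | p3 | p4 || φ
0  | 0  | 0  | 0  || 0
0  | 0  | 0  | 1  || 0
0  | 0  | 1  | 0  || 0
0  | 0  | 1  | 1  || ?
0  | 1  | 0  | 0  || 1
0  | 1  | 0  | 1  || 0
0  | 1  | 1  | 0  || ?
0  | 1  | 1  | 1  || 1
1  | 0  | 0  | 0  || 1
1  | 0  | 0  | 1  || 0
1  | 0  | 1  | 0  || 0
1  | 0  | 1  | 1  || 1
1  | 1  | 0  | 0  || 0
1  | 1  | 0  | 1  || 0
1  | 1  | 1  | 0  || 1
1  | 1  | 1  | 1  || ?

1, 0, 1

Row p1=0, p2=0, p3=1, p4=1: ¬(p4 ∨ p2 ∨ p1 ∧ p3 → ((p3 ⊕ p4) ↔ p4 ∨ p2)) = 1, ¬¬(p4 ⊕ (p4 ∨ p1)) = 0, so the formula = 1.
Row p1=0, p2=1, p3=1, p4=0: ¬(p4 ∨ p2 ∨ p1 ∧ p3 → ((p3 ⊕ p4) ↔ p4 ∨ p2)) = 0, ¬¬(p4 ⊕ (p4 ∨ p1)) = 0, so the formula = 0.
Row p1=1, p2=1, p3=1, p4=1: ¬(p4 ∨ p2 ∨ p1 ∧ p3 → ((p3 ⊕ p4) ↔ p4 ∨ p2)) = 1, ¬¬(p4 ⊕ (p4 ∨ p1)) = 0, so the formula = 1.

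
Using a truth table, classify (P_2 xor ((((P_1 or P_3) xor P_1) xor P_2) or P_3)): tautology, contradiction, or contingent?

contingent

P_1  P_2  P_3  |  φ
 1    1    1   |  0
 1    1    0   |  0
 1    0    1   |  1
 1    0    0   |  0
 0    1    1   |  0
 0    1    0   |  0
 0    0    1   |  1
 0    0    0   |  0
2 of 8 rows are 1, so the formula is contingent.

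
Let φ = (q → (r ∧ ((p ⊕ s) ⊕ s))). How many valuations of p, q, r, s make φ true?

p | q | r | s | (p ⊕ s) | ((p ⊕ s) ⊕ s) | (r ∧ ((p ⊕ s) ⊕ s)) | (q → (r ∧ ((p ⊕ s) ⊕ s)))
- | - | - | - | ------- | ------------- | ------------------- | -------------------------
1 | 1 | 1 | 1 |    0    |       1       |          1          |             1            
1 | 1 | 1 | 0 |    1    |       1       |          1          |             1            
1 | 1 | 0 | 1 |    0    |       1       |          0          |             0            
1 | 1 | 0 | 0 |    1    |       1       |          0          |             0            
1 | 0 | 1 | 1 |    0    |       1       |          1          |             1            
1 | 0 | 1 | 0 |    1    |       1       |          1          |             1            
1 | 0 | 0 | 1 |    0    |       1       |          0          |             1            
1 | 0 | 0 | 0 |    1    |       1       |          0          |             1            
0 | 1 | 1 | 1 |    1    |       0       |          0          |             0            
0 | 1 | 1 | 0 |    0    |       0       |          0          |             0            
0 | 1 | 0 | 1 |    1    |       0       |          0          |             0            
0 | 1 | 0 | 0 |    0    |       0       |          0          |             0            
0 | 0 | 1 | 1 |    1    |       0       |          0          |             1            
0 | 0 | 1 | 0 |    0    |       0       |          0          |             1            
0 | 0 | 0 | 1 |    1    |       0       |          0          |             1            
0 | 0 | 0 | 0 |    0    |       0       |          0          |             1            
The formula is true on 10 of the 16 rows.

10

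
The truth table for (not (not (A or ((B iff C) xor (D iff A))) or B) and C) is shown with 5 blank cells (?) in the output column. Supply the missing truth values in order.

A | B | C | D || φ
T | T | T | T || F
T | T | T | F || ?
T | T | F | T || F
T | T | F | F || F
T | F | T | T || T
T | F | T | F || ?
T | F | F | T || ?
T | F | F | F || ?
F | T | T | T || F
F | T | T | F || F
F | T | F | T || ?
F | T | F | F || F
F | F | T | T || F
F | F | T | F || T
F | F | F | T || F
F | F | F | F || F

Row A=T, B=T, C=T, D=F: not (not (A or ((B iff C) xor (D iff A))) or B) = F, so the formula = F.
Row A=T, B=F, C=T, D=F: not (not (A or ((B iff C) xor (D iff A))) or B) = T, so the formula = T.
Row A=T, B=F, C=F, D=T: not (not (A or ((B iff C) xor (D iff A))) or B) = T, so the formula = F.
Row A=T, B=F, C=F, D=F: not (not (A or ((B iff C) xor (D iff A))) or B) = T, so the formula = F.
Row A=F, B=T, C=F, D=T: not (not (A or ((B iff C) xor (D iff A))) or B) = F, so the formula = F.

F, T, F, F, F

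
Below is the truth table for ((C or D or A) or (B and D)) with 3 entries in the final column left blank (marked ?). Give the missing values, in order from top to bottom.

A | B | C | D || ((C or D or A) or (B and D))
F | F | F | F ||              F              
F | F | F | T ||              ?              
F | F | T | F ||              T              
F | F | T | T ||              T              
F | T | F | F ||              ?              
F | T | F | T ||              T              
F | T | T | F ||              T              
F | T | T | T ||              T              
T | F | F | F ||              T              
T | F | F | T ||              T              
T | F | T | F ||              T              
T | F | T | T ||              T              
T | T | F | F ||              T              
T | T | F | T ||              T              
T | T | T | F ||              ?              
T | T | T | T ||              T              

T, F, T

Row A=F, B=F, C=F, D=T: (C or D or A) = T, (B and D) = F, so ((C or D or A) or (B and D)) = T.
Row A=F, B=T, C=F, D=F: (C or D or A) = F, (B and D) = F, so ((C or D or A) or (B and D)) = F.
Row A=T, B=T, C=T, D=F: (C or D or A) = T, (B and D) = F, so ((C or D or A) or (B and D)) = T.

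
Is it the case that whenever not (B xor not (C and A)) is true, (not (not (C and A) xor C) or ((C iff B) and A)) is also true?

A  B  C  |  φ  ψ
F  F  F  |  F  F
F  F  T  |  F  T
F  T  F  |  T  F
F  T  T  |  T  T
T  F  F  |  F  T
T  F  T  |  T  F
T  T  F  |  T  F
T  T  T  |  F  T
At A=F, B=T, C=F we have φ true but ψ false, so φ does not entail ψ.

no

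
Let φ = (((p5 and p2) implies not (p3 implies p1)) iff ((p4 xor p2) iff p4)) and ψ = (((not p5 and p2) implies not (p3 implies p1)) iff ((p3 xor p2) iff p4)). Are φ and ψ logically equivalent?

p1  p2  p3  p4  p5  |  φ  ψ
F   F   F   F   F   |  T  T
F   F   F   F   T   |  T  T
F   F   F   T   F   |  T  F
F   F   F   T   T   |  T  F
F   F   T   F   F   |  T  F
F   F   T   F   T   |  T  F
F   F   T   T   F   |  T  T
F   F   T   T   T   |  T  T
F   T   F   F   F   |  F  T
F   T   F   F   T   |  T  F
F   T   F   T   F   |  F  F
F   T   F   T   T   |  T  T
F   T   T   F   F   |  F  T
F   T   T   F   T   |  F  T
F   T   T   T   F   |  F  F
F   T   T   T   T   |  F  F
T   F   F   F   F   |  T  T
T   F   F   F   T   |  T  T
T   F   F   T   F   |  T  F
T   F   F   T   T   |  T  F
T   F   T   F   F   |  T  F
T   F   T   F   T   |  T  F
T   F   T   T   F   |  T  T
T   F   T   T   T   |  T  T
T   T   F   F   F   |  F  T
T   T   F   F   T   |  T  F
T   T   F   T   F   |  F  F
T   T   F   T   T   |  T  T
T   T   T   F   F   |  F  F
T   T   T   F   T   |  T  T
T   T   T   T   F   |  F  T
T   T   T   T   T   |  T  F
The columns differ at p1=F, p2=F, p3=F, p4=T, p5=F (φ=T, ψ=F), so they are not equivalent.

not equivalent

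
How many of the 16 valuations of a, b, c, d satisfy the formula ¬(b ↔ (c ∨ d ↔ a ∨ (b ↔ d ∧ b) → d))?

8

a  b  c  d  |  φ
1  1  1  1  |  0
1  1  1  0  |  1
1  1  0  1  |  0
1  1  0  0  |  0
1  0  1  1  |  1
1  0  1  0  |  0
1  0  0  1  |  1
1  0  0  0  |  1
0  1  1  1  |  0
0  1  1  0  |  0
0  1  0  1  |  0
0  1  0  0  |  1
0  0  1  1  |  1
0  0  1  0  |  0
0  0  0  1  |  1
0  0  0  0  |  1
The formula is true on 8 of the 16 rows.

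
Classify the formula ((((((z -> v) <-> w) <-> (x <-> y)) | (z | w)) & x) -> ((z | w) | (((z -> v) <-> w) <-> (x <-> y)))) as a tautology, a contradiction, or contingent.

tautology

x | y | z | w | v || φ
0 | 0 | 0 | 0 | 0 || 1
0 | 0 | 0 | 0 | 1 || 1
0 | 0 | 0 | 1 | 0 || 1
0 | 0 | 0 | 1 | 1 || 1
0 | 0 | 1 | 0 | 0 || 1
0 | 0 | 1 | 0 | 1 || 1
0 | 0 | 1 | 1 | 0 || 1
0 | 0 | 1 | 1 | 1 || 1
0 | 1 | 0 | 0 | 0 || 1
0 | 1 | 0 | 0 | 1 || 1
0 | 1 | 0 | 1 | 0 || 1
0 | 1 | 0 | 1 | 1 || 1
0 | 1 | 1 | 0 | 0 || 1
0 | 1 | 1 | 0 | 1 || 1
0 | 1 | 1 | 1 | 0 || 1
0 | 1 | 1 | 1 | 1 || 1
1 | 0 | 0 | 0 | 0 || 1
1 | 0 | 0 | 0 | 1 || 1
1 | 0 | 0 | 1 | 0 || 1
1 | 0 | 0 | 1 | 1 || 1
1 | 0 | 1 | 0 | 0 || 1
1 | 0 | 1 | 0 | 1 || 1
1 | 0 | 1 | 1 | 0 || 1
1 | 0 | 1 | 1 | 1 || 1
1 | 1 | 0 | 0 | 0 || 1
1 | 1 | 0 | 0 | 1 || 1
1 | 1 | 0 | 1 | 0 || 1
1 | 1 | 0 | 1 | 1 || 1
1 | 1 | 1 | 0 | 0 || 1
1 | 1 | 1 | 0 | 1 || 1
1 | 1 | 1 | 1 | 0 || 1
1 | 1 | 1 | 1 | 1 || 1
Every row is 1, so the formula is a tautology.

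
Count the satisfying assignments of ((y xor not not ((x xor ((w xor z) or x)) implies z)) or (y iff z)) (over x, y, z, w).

x | y | z | w || (w xor z) | ((w xor z) or x) | (x xor ((w xor z) or x)) | (y iff z) | φ
T | T | T | T ||     F     |        T         |            F             |     T     | T
T | T | T | F ||     T     |        T         |            F             |     T     | T
T | T | F | T ||     T     |        T         |            F             |     F     | F
T | T | F | F ||     F     |        T         |            F             |     F     | F
T | F | T | T ||     F     |        T         |            F             |     F     | T
T | F | T | F ||     T     |        T         |            F             |     F     | T
T | F | F | T ||     T     |        T         |            F             |     T     | T
T | F | F | F ||     F     |        T         |            F             |     T     | T
F | T | T | T ||     F     |        F         |            F             |     T     | T
F | T | T | F ||     T     |        T         |            T             |     T     | T
F | T | F | T ||     T     |        T         |            T             |     F     | T
F | T | F | F ||     F     |        F         |            F             |     F     | F
F | F | T | T ||     F     |        F         |            F             |     F     | T
F | F | T | F ||     T     |        T         |            T             |     F     | T
F | F | F | T ||     T     |        T         |            T             |     T     | T
F | F | F | F ||     F     |        F         |            F             |     T     | T
The formula is true on 13 of the 16 rows.

13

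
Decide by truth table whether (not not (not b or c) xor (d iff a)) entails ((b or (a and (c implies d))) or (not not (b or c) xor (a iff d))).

a  b  c  d  |  φ  ψ
0  0  0  0  |  0  1
0  0  0  1  |  1  0
0  0  1  0  |  0  0
0  0  1  1  |  1  1
0  1  0  0  |  1  1
0  1  0  1  |  0  1
0  1  1  0  |  0  1
0  1  1  1  |  1  1
1  0  0  0  |  1  1
1  0  0  1  |  0  1
1  0  1  0  |  1  1
1  0  1  1  |  0  1
1  1  0  0  |  0  1
1  1  0  1  |  1  1
1  1  1  0  |  1  1
1  1  1  1  |  0  1
At a=0, b=0, c=0, d=1 we have φ true but ψ false, so φ does not entail ψ.

no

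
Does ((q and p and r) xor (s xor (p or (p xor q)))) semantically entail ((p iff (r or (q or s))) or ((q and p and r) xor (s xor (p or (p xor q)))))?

p  q  r  s  |  φ  ψ
T  T  T  T  |  T  T
T  T  T  F  |  F  T
T  T  F  T  |  F  T
T  T  F  F  |  T  T
T  F  T  T  |  F  T
T  F  T  F  |  T  T
T  F  F  T  |  F  T
T  F  F  F  |  T  T
F  T  T  T  |  F  F
F  T  T  F  |  T  T
F  T  F  T  |  F  F
F  T  F  F  |  T  T
F  F  T  T  |  T  T
F  F  T  F  |  F  F
F  F  F  T  |  T  T
F  F  F  F  |  F  T
In every row where φ is true, ψ is also true, so φ ⊨ ψ.

yes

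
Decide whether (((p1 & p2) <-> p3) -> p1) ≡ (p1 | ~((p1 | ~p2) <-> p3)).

  p1  |   p2  |   p3  ||   φ   |   ψ  
 True |  True |  True ||  True |  True
 True |  True | False ||  True |  True
 True | False |  True ||  True |  True
 True | False | False ||  True |  True
False |  True |  True ||  True |  True
False |  True | False || False | False
False | False |  True ||  True | False
False | False | False || False |  True
The columns differ at p1=False, p2=False, p3=True (φ=True, ψ=False), so they are not equivalent.

not equivalent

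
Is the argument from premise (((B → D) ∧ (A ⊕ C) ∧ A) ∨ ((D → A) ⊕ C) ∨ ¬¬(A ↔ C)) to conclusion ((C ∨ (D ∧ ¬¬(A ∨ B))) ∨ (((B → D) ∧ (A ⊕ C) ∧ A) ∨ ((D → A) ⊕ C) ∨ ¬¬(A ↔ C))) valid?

yes

A  B  C  D  |  φ  ψ
0  0  0  0  |  1  1
0  0  0  1  |  1  1
0  0  1  0  |  0  1
0  0  1  1  |  1  1
0  1  0  0  |  1  1
0  1  0  1  |  1  1
0  1  1  0  |  0  1
0  1  1  1  |  1  1
1  0  0  0  |  1  1
1  0  0  1  |  1  1
1  0  1  0  |  1  1
1  0  1  1  |  1  1
1  1  0  0  |  1  1
1  1  0  1  |  1  1
1  1  1  0  |  1  1
1  1  1  1  |  1  1
In every row where φ is true, ψ is also true, so φ ⊨ ψ.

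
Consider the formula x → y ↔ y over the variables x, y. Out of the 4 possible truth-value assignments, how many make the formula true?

x | y | ((x → y) ↔ y)
- | - | -------------
T | T |       T      
T | F |       T      
F | T |       T      
F | F |       F      
The formula is true on 3 of the 4 rows.

3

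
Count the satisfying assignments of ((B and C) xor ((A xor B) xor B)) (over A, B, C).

4

A | B | C || (B and C) | (A xor B) | ((A xor B) xor B) | φ
0 | 0 | 0 ||     0     |     0     |         0         | 0
0 | 0 | 1 ||     0     |     0     |         0         | 0
0 | 1 | 0 ||     0     |     1     |         0         | 0
0 | 1 | 1 ||     1     |     1     |         0         | 1
1 | 0 | 0 ||     0     |     1     |         1         | 1
1 | 0 | 1 ||     0     |     1     |         1         | 1
1 | 1 | 0 ||     0     |     0     |         1         | 1
1 | 1 | 1 ||     1     |     0     |         1         | 0
The formula is true on 4 of the 8 rows.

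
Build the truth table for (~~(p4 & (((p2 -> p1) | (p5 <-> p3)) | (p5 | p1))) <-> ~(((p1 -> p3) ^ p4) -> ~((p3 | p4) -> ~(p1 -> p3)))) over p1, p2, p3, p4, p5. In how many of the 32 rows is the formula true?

p1  p2  p3  p4  p5  |  φ
F   F   F   F   F   |  F
F   F   F   F   T   |  F
F   F   F   T   F   |  F
F   F   F   T   T   |  F
F   F   T   F   F   |  T
F   F   T   F   T   |  T
F   F   T   T   F   |  F
F   F   T   T   T   |  F
F   T   F   F   F   |  F
F   T   F   F   T   |  F
F   T   F   T   F   |  F
F   T   F   T   T   |  F
F   T   T   F   F   |  T
F   T   T   F   T   |  T
F   T   T   T   F   |  T
F   T   T   T   T   |  F
T   F   F   F   F   |  T
T   F   F   F   T   |  T
T   F   F   T   F   |  T
T   F   F   T   T   |  T
T   F   T   F   F   |  T
T   F   T   F   T   |  T
T   F   T   T   F   |  F
T   F   T   T   T   |  F
T   T   F   F   F   |  T
T   T   F   F   T   |  T
T   T   F   T   F   |  T
T   T   F   T   T   |  T
T   T   T   F   F   |  T
T   T   T   F   T   |  T
T   T   T   T   F   |  F
T   T   T   T   T   |  F
The formula is true on 17 of the 32 rows.

17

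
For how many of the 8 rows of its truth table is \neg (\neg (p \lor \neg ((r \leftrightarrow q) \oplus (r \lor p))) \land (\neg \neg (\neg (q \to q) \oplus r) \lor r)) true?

7

p | q | r | φ
- | - | - | -
T | T | T | T
T | T | F | T
T | F | T | T
T | F | F | T
F | T | T | T
F | T | F | T
F | F | T | F
F | F | F | T
The formula is true on 7 of the 8 rows.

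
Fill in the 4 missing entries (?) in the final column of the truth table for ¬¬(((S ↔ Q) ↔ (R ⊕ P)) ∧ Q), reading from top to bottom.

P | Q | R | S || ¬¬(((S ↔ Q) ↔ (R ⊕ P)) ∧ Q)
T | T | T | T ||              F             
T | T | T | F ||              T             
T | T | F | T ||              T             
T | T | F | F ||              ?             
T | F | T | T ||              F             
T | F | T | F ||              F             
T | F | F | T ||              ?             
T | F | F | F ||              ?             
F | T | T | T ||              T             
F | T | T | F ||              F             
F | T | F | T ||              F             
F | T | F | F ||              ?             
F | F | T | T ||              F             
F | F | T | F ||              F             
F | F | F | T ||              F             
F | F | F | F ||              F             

Row P=T, Q=T, R=F, S=F: (((S ↔ Q) ↔ (R ⊕ P)) ∧ Q) = F, ¬(((S ↔ Q) ↔ (R ⊕ P)) ∧ Q) = T, so ¬¬(((S ↔ Q) ↔ (R ⊕ P)) ∧ Q) = F.
Row P=T, Q=F, R=F, S=T: (((S ↔ Q) ↔ (R ⊕ P)) ∧ Q) = F, ¬(((S ↔ Q) ↔ (R ⊕ P)) ∧ Q) = T, so ¬¬(((S ↔ Q) ↔ (R ⊕ P)) ∧ Q) = F.
Row P=T, Q=F, R=F, S=F: (((S ↔ Q) ↔ (R ⊕ P)) ∧ Q) = F, ¬(((S ↔ Q) ↔ (R ⊕ P)) ∧ Q) = T, so ¬¬(((S ↔ Q) ↔ (R ⊕ P)) ∧ Q) = F.
Row P=F, Q=T, R=F, S=F: (((S ↔ Q) ↔ (R ⊕ P)) ∧ Q) = T, ¬(((S ↔ Q) ↔ (R ⊕ P)) ∧ Q) = F, so ¬¬(((S ↔ Q) ↔ (R ⊕ P)) ∧ Q) = T.

F, F, F, T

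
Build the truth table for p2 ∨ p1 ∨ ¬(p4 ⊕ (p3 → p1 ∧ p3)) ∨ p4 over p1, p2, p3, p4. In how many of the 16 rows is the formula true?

p1 | p2 | p3 | p4 | (p1 ∧ p3) | (p3 → (p1 ∧ p3)) | (p4 ⊕ (p3 → (p1 ∧ p3))) | ¬(p4 ⊕ (p3 → (p1 ∧ p3))) | φ
-- | -- | -- | -- | --------- | ---------------- | ----------------------- | ------------------------ | -
0  | 0  | 0  | 0  |     0     |        1         |            1            |            0             | 0
0  | 0  | 0  | 1  |     0     |        1         |            0            |            1             | 1
0  | 0  | 1  | 0  |     0     |        0         |            0            |            1             | 1
0  | 0  | 1  | 1  |     0     |        0         |            1            |            0             | 1
0  | 1  | 0  | 0  |     0     |        1         |            1            |            0             | 1
0  | 1  | 0  | 1  |     0     |        1         |            0            |            1             | 1
0  | 1  | 1  | 0  |     0     |        0         |            0            |            1             | 1
0  | 1  | 1  | 1  |     0     |        0         |            1            |            0             | 1
1  | 0  | 0  | 0  |     0     |        1         |            1            |            0             | 1
1  | 0  | 0  | 1  |     0     |        1         |            0            |            1             | 1
1  | 0  | 1  | 0  |     1     |        1         |            1            |            0             | 1
1  | 0  | 1  | 1  |     1     |        1         |            0            |            1             | 1
1  | 1  | 0  | 0  |     0     |        1         |            1            |            0             | 1
1  | 1  | 0  | 1  |     0     |        1         |            0            |            1             | 1
1  | 1  | 1  | 0  |     1     |        1         |            1            |            0             | 1
1  | 1  | 1  | 1  |     1     |        1         |            0            |            1             | 1
The formula is true on 15 of the 16 rows.

15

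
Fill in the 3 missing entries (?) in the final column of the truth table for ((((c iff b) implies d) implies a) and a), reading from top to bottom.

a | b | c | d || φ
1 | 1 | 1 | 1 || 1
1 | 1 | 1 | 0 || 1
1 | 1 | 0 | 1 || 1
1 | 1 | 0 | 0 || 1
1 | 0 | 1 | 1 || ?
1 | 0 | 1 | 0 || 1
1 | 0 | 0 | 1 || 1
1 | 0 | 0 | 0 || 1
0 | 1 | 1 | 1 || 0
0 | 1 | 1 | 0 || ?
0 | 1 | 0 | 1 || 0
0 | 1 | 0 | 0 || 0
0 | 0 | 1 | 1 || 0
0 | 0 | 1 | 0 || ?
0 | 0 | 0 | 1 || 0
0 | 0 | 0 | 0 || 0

1, 0, 0

Row a=1, b=0, c=1, d=1: (((c iff b) implies d) implies a) = 1, so the formula = 1.
Row a=0, b=1, c=1, d=0: (((c iff b) implies d) implies a) = 1, so the formula = 0.
Row a=0, b=0, c=1, d=0: (((c iff b) implies d) implies a) = 0, so the formula = 0.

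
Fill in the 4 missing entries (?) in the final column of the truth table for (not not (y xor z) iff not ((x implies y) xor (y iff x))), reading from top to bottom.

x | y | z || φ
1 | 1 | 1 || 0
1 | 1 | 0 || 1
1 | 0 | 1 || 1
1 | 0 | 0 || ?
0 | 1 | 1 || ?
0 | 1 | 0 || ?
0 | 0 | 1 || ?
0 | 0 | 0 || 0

Row x=1, y=0, z=0: not not (y xor z) = 0, not ((x implies y) xor (y iff x)) = 1, so the formula = 0.
Row x=0, y=1, z=1: not not (y xor z) = 0, not ((x implies y) xor (y iff x)) = 0, so the formula = 1.
Row x=0, y=1, z=0: not not (y xor z) = 1, not ((x implies y) xor (y iff x)) = 0, so the formula = 0.
Row x=0, y=0, z=1: not not (y xor z) = 1, not ((x implies y) xor (y iff x)) = 1, so the formula = 1.

0, 1, 0, 1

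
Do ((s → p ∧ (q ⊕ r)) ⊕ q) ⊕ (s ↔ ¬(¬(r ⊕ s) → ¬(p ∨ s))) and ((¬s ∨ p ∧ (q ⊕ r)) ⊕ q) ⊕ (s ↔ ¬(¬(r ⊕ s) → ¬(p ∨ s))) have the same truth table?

equivalent

p | q | r | s || φ | ψ
1 | 1 | 1 | 1 || 0 | 0
1 | 1 | 1 | 0 || 1 | 1
1 | 1 | 0 | 1 || 0 | 0
1 | 1 | 0 | 0 || 0 | 0
1 | 0 | 1 | 1 || 0 | 0
1 | 0 | 1 | 0 || 0 | 0
1 | 0 | 0 | 1 || 0 | 0
1 | 0 | 0 | 0 || 1 | 1
0 | 1 | 1 | 1 || 0 | 0
0 | 1 | 1 | 0 || 1 | 1
0 | 1 | 0 | 1 || 1 | 1
0 | 1 | 0 | 0 || 1 | 1
0 | 0 | 1 | 1 || 1 | 1
0 | 0 | 1 | 0 || 0 | 0
0 | 0 | 0 | 1 || 0 | 0
0 | 0 | 0 | 0 || 0 | 0
The columns for φ and ψ agree on every row, so they are logically equivalent.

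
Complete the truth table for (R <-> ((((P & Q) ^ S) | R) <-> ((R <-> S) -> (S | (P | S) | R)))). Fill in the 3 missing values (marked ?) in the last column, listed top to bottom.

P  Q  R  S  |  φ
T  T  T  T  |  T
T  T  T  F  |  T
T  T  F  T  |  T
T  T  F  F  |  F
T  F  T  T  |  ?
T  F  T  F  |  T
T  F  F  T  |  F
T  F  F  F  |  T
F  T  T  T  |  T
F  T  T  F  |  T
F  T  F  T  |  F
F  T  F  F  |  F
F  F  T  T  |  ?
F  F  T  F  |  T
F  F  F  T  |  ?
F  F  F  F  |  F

Row P=T, Q=F, R=T, S=T: ((((P & Q) ^ S) | R) <-> ((R <-> S) -> (S | (P | S) | R))) = T, so the formula = T.
Row P=F, Q=F, R=T, S=T: ((((P & Q) ^ S) | R) <-> ((R <-> S) -> (S | (P | S) | R))) = T, so the formula = T.
Row P=F, Q=F, R=F, S=T: ((((P & Q) ^ S) | R) <-> ((R <-> S) -> (S | (P | S) | R))) = T, so the formula = F.

T, T, F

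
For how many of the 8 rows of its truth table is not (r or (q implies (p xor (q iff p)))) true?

2

p  q  r  |  (q iff p)  (p xor (q iff p))  φ
T  T  T  |      T              F          F
T  T  F  |      T              F          T
T  F  T  |      F              T          F
T  F  F  |      F              T          F
F  T  T  |      F              F          F
F  T  F  |      F              F          T
F  F  T  |      T              T          F
F  F  F  |      T              T          F
The formula is true on 2 of the 8 rows.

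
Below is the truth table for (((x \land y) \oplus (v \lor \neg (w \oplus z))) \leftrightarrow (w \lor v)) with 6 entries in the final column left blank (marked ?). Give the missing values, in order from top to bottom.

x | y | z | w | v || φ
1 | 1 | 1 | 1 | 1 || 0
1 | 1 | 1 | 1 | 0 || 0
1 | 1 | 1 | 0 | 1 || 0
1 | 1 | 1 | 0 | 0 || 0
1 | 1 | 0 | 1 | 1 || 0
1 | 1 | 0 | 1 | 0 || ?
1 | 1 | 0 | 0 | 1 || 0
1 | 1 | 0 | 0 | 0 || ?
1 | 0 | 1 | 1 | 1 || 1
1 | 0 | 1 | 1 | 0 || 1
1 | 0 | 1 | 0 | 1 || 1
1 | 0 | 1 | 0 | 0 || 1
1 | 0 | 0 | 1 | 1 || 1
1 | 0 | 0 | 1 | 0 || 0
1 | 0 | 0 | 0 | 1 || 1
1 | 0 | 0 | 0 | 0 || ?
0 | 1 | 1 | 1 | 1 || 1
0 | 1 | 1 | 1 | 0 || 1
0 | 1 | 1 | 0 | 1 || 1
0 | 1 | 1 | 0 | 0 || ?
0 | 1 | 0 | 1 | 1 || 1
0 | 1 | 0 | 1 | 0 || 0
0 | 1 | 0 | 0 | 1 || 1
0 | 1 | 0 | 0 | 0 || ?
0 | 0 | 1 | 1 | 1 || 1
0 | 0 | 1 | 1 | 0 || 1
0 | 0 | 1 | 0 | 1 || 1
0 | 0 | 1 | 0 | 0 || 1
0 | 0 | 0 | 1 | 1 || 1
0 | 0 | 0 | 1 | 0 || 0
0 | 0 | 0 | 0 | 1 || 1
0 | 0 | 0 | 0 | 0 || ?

1, 1, 0, 1, 0, 0

Row x=1, y=1, z=0, w=1, v=0: ((x \land y) \oplus (v \lor \neg (w \oplus z))) = 1, (w \lor v) = 1, so the formula = 1.
Row x=1, y=1, z=0, w=0, v=0: ((x \land y) \oplus (v \lor \neg (w \oplus z))) = 0, (w \lor v) = 0, so the formula = 1.
Row x=1, y=0, z=0, w=0, v=0: ((x \land y) \oplus (v \lor \neg (w \oplus z))) = 1, (w \lor v) = 0, so the formula = 0.
Row x=0, y=1, z=1, w=0, v=0: ((x \land y) \oplus (v \lor \neg (w \oplus z))) = 0, (w \lor v) = 0, so the formula = 1.
Row x=0, y=1, z=0, w=0, v=0: ((x \land y) \oplus (v \lor \neg (w \oplus z))) = 1, (w \lor v) = 0, so the formula = 0.
Row x=0, y=0, z=0, w=0, v=0: ((x \land y) \oplus (v \lor \neg (w \oplus z))) = 1, (w \lor v) = 0, so the formula = 0.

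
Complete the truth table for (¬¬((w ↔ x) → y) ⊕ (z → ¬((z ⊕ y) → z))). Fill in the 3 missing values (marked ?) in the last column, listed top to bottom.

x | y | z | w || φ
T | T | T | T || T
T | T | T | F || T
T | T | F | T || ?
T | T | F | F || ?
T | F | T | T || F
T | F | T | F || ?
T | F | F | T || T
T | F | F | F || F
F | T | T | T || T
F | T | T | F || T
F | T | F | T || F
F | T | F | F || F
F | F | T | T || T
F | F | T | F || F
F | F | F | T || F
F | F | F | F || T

F, F, T

Row x=T, y=T, z=F, w=T: ¬¬((w ↔ x) → y) = T, (z → ¬((z ⊕ y) → z)) = T, so the formula = F.
Row x=T, y=T, z=F, w=F: ¬¬((w ↔ x) → y) = T, (z → ¬((z ⊕ y) → z)) = T, so the formula = F.
Row x=T, y=F, z=T, w=F: ¬¬((w ↔ x) → y) = T, (z → ¬((z ⊕ y) → z)) = F, so the formula = T.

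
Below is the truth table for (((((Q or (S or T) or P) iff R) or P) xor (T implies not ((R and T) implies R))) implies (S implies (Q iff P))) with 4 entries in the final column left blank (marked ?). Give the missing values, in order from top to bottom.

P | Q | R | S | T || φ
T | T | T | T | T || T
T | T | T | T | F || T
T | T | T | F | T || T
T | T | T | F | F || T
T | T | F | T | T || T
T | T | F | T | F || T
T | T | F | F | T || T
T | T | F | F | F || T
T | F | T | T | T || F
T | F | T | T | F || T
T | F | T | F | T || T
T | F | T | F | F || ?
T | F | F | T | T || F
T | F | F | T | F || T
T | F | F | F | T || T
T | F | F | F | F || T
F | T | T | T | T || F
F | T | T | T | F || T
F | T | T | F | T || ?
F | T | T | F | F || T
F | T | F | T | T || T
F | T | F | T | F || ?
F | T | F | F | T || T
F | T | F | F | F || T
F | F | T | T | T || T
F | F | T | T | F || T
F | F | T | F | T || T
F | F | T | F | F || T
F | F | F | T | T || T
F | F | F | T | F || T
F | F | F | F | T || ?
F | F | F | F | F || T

T, T, F, T

Row P=T, Q=F, R=T, S=F, T=F: ((((Q or (S or T) or P) iff R) or P) xor (T implies not ((R and T) implies R))) = F, (S implies (Q iff P)) = T, so the formula = T.
Row P=F, Q=T, R=T, S=F, T=T: ((((Q or (S or T) or P) iff R) or P) xor (T implies not ((R and T) implies R))) = T, (S implies (Q iff P)) = T, so the formula = T.
Row P=F, Q=T, R=F, S=T, T=F: ((((Q or (S or T) or P) iff R) or P) xor (T implies not ((R and T) implies R))) = T, (S implies (Q iff P)) = F, so the formula = F.
Row P=F, Q=F, R=F, S=F, T=T: ((((Q or (S or T) or P) iff R) or P) xor (T implies not ((R and T) implies R))) = F, (S implies (Q iff P)) = T, so the formula = T.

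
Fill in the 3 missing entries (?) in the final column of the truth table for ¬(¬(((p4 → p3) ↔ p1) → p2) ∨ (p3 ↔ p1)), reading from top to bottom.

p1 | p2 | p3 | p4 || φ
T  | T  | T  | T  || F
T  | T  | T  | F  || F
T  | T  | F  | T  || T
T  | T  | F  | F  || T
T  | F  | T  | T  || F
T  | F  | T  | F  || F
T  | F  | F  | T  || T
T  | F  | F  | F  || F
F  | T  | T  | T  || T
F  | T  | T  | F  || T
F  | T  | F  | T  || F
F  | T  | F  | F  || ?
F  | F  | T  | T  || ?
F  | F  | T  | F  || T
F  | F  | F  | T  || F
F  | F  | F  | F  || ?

F, T, F

Row p1=F, p2=T, p3=F, p4=F: ¬(((p4 → p3) ↔ p1) → p2) = F, (p3 ↔ p1) = T, (¬(((p4 → p3) ↔ p1) → p2) ∨ (p3 ↔ p1)) = T, so the formula = F.
Row p1=F, p2=F, p3=T, p4=T: ¬(((p4 → p3) ↔ p1) → p2) = F, (p3 ↔ p1) = F, (¬(((p4 → p3) ↔ p1) → p2) ∨ (p3 ↔ p1)) = F, so the formula = T.
Row p1=F, p2=F, p3=F, p4=F: ¬(((p4 → p3) ↔ p1) → p2) = F, (p3 ↔ p1) = T, (¬(((p4 → p3) ↔ p1) → p2) ∨ (p3 ↔ p1)) = T, so the formula = F.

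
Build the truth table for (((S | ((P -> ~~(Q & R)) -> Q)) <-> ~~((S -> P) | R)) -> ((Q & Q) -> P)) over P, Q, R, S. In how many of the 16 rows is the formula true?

P  Q  R  S     (Q & R)  ~(Q & R)  ~~(Q & R)  (P -> ~~(Q & R))  ((P -> ~~(Q & R)) -> Q)  (S -> P)  ((S -> P) | R)  ~((S -> P) | R)  ~~((S -> P) | R)  (Q & Q)  ((Q & Q) -> P)  φ
1  1  1  1        1        0          1             1                     1                1            1                0                1             1           1         1
1  1  1  0        1        0          1             1                     1                1            1                0                1             1           1         1
1  1  0  1        0        1          0             0                     1                1            1                0                1             1           1         1
1  1  0  0        0        1          0             0                     1                1            1                0                1             1           1         1
1  0  1  1        0        1          0             0                     1                1            1                0                1             0           1         1
1  0  1  0        0        1          0             0                     1                1            1                0                1             0           1         1
1  0  0  1        0        1          0             0                     1                1            1                0                1             0           1         1
1  0  0  0        0        1          0             0                     1                1            1                0                1             0           1         1
0  1  1  1        1        0          1             1                     1                0            1                0                1             1           0         0
0  1  1  0        1        0          1             1                     1                1            1                0                1             1           0         0
0  1  0  1        0        1          0             1                     1                0            0                1                0             1           0         1
0  1  0  0        0        1          0             1                     1                1            1                0                1             1           0         0
0  0  1  1        0        1          0             1                     0                0            1                0                1             0           1         1
0  0  1  0        0        1          0             1                     0                1            1                0                1             0           1         1
0  0  0  1        0        1          0             1                     0                0            0                1                0             0           1         1
0  0  0  0        0        1          0             1                     0                1            1                0                1             0           1         1
The formula is true on 13 of the 16 rows.

13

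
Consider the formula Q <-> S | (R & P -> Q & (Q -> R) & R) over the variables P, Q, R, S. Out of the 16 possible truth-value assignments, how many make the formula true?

P  Q  R  S  |  φ
T  T  T  T  |  T
T  T  T  F  |  T
T  T  F  T  |  T
T  T  F  F  |  T
T  F  T  T  |  F
T  F  T  F  |  T
T  F  F  T  |  F
T  F  F  F  |  F
F  T  T  T  |  T
F  T  T  F  |  T
F  T  F  T  |  T
F  T  F  F  |  T
F  F  T  T  |  F
F  F  T  F  |  F
F  F  F  T  |  F
F  F  F  F  |  F
The formula is true on 9 of the 16 rows.

9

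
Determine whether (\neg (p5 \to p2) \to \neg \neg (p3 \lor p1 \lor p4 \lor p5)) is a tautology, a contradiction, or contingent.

tautology

p1  p2  p3  p4  p5  |  φ
F   F   F   F   F   |  T
F   F   F   F   T   |  T
F   F   F   T   F   |  T
F   F   F   T   T   |  T
F   F   T   F   F   |  T
F   F   T   F   T   |  T
F   F   T   T   F   |  T
F   F   T   T   T   |  T
F   T   F   F   F   |  T
F   T   F   F   T   |  T
F   T   F   T   F   |  T
F   T   F   T   T   |  T
F   T   T   F   F   |  T
F   T   T   F   T   |  T
F   T   T   T   F   |  T
F   T   T   T   T   |  T
T   F   F   F   F   |  T
T   F   F   F   T   |  T
T   F   F   T   F   |  T
T   F   F   T   T   |  T
T   F   T   F   F   |  T
T   F   T   F   T   |  T
T   F   T   T   F   |  T
T   F   T   T   T   |  T
T   T   F   F   F   |  T
T   T   F   F   T   |  T
T   T   F   T   F   |  T
T   T   F   T   T   |  T
T   T   T   F   F   |  T
T   T   T   F   T   |  T
T   T   T   T   F   |  T
T   T   T   T   T   |  T
Every row is T, so the formula is a tautology.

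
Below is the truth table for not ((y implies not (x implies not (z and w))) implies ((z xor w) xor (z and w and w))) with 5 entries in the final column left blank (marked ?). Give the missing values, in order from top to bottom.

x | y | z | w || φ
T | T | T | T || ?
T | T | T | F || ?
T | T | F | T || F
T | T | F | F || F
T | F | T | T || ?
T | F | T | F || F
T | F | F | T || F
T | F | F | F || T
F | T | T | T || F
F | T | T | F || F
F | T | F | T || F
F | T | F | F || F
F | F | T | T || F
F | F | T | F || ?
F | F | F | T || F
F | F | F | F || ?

Row x=T, y=T, z=T, w=T: (y implies not (x implies not (z and w))) = T, ((z xor w) xor (z and w and w)) = T, ((y implies not (x implies not (z and w))) implies ((z xor w) xor (z and w and w))) = T, so the formula = F.
Row x=T, y=T, z=T, w=F: (y implies not (x implies not (z and w))) = F, ((z xor w) xor (z and w and w)) = T, ((y implies not (x implies not (z and w))) implies ((z xor w) xor (z and w and w))) = T, so the formula = F.
Row x=T, y=F, z=T, w=T: (y implies not (x implies not (z and w))) = T, ((z xor w) xor (z and w and w)) = T, ((y implies not (x implies not (z and w))) implies ((z xor w) xor (z and w and w))) = T, so the formula = F.
Row x=F, y=F, z=T, w=F: (y implies not (x implies not (z and w))) = T, ((z xor w) xor (z and w and w)) = T, ((y implies not (x implies not (z and w))) implies ((z xor w) xor (z and w and w))) = T, so the formula = F.
Row x=F, y=F, z=F, w=F: (y implies not (x implies not (z and w))) = T, ((z xor w) xor (z and w and w)) = F, ((y implies not (x implies not (z and w))) implies ((z xor w) xor (z and w and w))) = F, so the formula = T.

F, F, F, F, T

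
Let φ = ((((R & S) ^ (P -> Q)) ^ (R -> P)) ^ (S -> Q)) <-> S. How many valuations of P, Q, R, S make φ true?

8

P | Q | R | S | φ
- | - | - | - | -
1 | 1 | 1 | 1 | 0
1 | 1 | 1 | 0 | 0
1 | 1 | 0 | 1 | 1
1 | 1 | 0 | 0 | 0
1 | 0 | 1 | 1 | 0
1 | 0 | 1 | 0 | 1
1 | 0 | 0 | 1 | 1
1 | 0 | 0 | 0 | 1
0 | 1 | 1 | 1 | 1
0 | 1 | 1 | 0 | 1
0 | 1 | 0 | 1 | 1
0 | 1 | 0 | 0 | 0
0 | 0 | 1 | 1 | 0
0 | 0 | 1 | 0 | 1
0 | 0 | 0 | 1 | 0
0 | 0 | 0 | 0 | 0
The formula is true on 8 of the 16 rows.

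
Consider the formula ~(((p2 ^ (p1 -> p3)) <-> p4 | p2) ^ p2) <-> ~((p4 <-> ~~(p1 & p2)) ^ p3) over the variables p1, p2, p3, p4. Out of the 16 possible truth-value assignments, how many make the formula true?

p1  p2  p3  p4     (p1 -> p3)  (p2 ^ (p1 -> p3))  (p4 | p2)  (p1 & p2)  ~(p1 & p2)  ~~(p1 & p2)  (p4 <-> ~~(p1 & p2))  ((p4 <-> ~~(p1 & p2)) ^ p3)  ~((p4 <-> ~~(p1 & p2)) ^ p3)  φ
F   F   F   F          T               T              F          F          T            F                T                         T                            F                F
F   F   F   T          T               T              T          F          T            F                F                         F                            T                F
F   F   T   F          T               T              F          F          T            F                T                         F                            T                T
F   F   T   T          T               T              T          F          T            F                F                         T                            F                T
F   T   F   F          T               F              T          F          T            F                T                         T                            F                T
F   T   F   T          T               F              T          F          T            F                F                         F                            T                F
F   T   T   F          T               F              T          F          T            F                T                         F                            T                F
F   T   T   T          T               F              T          F          T            F                F                         T                            F                T
T   F   F   F          F               F              F          F          T            F                T                         T                            F                T
T   F   F   T          F               F              T          F          T            F                F                         F                            T                T
T   F   T   F          T               T              F          F          T            F                T                         F                            T                T
T   F   T   T          T               T              T          F          T            F                F                         T                            F                T
T   T   F   F          F               T              T          T          F            T                F                         F                            T                T
T   T   F   T          F               T              T          T          F            T                T                         T                            F                F
T   T   T   F          T               F              T          T          F            T                F                         T                            F                T
T   T   T   T          T               F              T          T          F            T                T                         F                            T                F
The formula is true on 10 of the 16 rows.

10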